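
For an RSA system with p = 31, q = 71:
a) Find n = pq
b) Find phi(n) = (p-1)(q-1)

Step 1: n = p * q = 31 * 71 = 2201.
Step 2: phi(n) = (p-1)(q-1) = 30 * 70 = 2100.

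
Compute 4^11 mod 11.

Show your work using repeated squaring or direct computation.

Step 1: Compute 4^11 mod 11 step by step, reducing modulo 11 at each step.
  4^1 mod 11 = 4
  4^2 mod 11 = (4 * 4) mod 11 = 5
  4^3 mod 11 = (5 * 4) mod 11 = 9
  4^4 mod 11 = (9 * 4) mod 11 = 3
  4^5 mod 11 = (3 * 4) mod 11 = 1
  4^6 mod 11 = (1 * 4) mod 11 = 4
  4^7 mod 11 = (4 * 4) mod 11 = 5
  4^8 mod 11 = (5 * 4) mod 11 = 9
  4^9 mod 11 = (9 * 4) mod 11 = 3
  4^10 mod 11 = (3 * 4) mod 11 = 1
  4^11 mod 11 = (1 * 4) mod 11 = 4
Step 2: Result = 4.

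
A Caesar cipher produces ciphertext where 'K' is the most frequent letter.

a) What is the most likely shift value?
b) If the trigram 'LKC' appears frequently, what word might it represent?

Step 1: In English, 'E' is the most frequent letter (12.7%).
Step 2: The most frequent ciphertext letter is 'K' (position 10).
Step 3: Shift = (10 - 4) mod 26 = 6.
Step 4: Decrypt 'LKC' by shifting back 6:
  L -> F
  K -> E
  C -> W
Step 5: 'LKC' decrypts to 'FEW'.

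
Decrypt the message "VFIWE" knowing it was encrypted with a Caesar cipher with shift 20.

Step 1: Reverse the shift by subtracting 20 from each letter position.
  V (position 21) -> position (21-20) mod 26 = 1 -> B
  F (position 5) -> position (5-20) mod 26 = 11 -> L
  I (position 8) -> position (8-20) mod 26 = 14 -> O
  W (position 22) -> position (22-20) mod 26 = 2 -> C
  E (position 4) -> position (4-20) mod 26 = 10 -> K
Decrypted message: BLOCK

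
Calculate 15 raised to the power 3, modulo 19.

Step 1: Compute 15^3 mod 19 step by step, reducing modulo 19 at each step.
  15^1 mod 19 = 15
  15^2 mod 19 = (15 * 15) mod 19 = 16
  15^3 mod 19 = (16 * 15) mod 19 = 12
Step 2: Result = 12.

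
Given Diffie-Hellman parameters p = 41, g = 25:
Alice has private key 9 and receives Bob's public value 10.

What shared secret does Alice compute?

Step 1: s = B^a mod p = 10^9 mod 41.
  10^1 mod 41 = 10
  10^2 mod 41 = (10 * 10) mod 41 = 18
  10^3 mod 41 = (18 * 10) mod 41 = 16
  10^4 mod 41 = (16 * 10) mod 41 = 37
  10^5 mod 41 = (37 * 10) mod 41 = 1
  10^6 mod 41 = (1 * 10) mod 41 = 10
  10^7 mod 41 = (10 * 10) mod 41 = 18
  10^8 mod 41 = (18 * 10) mod 41 = 16
  10^9 mod 41 = (16 * 10) mod 41 = 37
Result: shared secret = 37.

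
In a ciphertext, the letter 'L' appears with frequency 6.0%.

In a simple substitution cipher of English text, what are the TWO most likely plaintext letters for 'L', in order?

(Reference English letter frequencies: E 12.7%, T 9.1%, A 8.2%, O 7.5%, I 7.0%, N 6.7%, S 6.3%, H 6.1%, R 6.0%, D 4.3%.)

Step 1: Observed frequency of 'L' is 6.0%.
Step 2: Compute distances to each reference frequency and sort:
  R (6.0%): difference = 0.0% <-- BEST
  H (6.1%): difference = 0.1% <-- RUNNER-UP
  S (6.3%): difference = 0.3%
  N (6.7%): difference = 0.7%
  I (7.0%): difference = 1.0%
Step 3: Most likely is 'R' (6.0%, diff 0.0%); second most likely is 'H' (6.1%, diff 0.1%).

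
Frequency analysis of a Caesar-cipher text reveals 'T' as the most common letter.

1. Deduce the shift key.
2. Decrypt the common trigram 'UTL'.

Step 1: In English, 'E' is the most frequent letter (12.7%).
Step 2: The most frequent ciphertext letter is 'T' (position 19).
Step 3: Shift = (19 - 4) mod 26 = 15.
Step 4: Decrypt 'UTL' by shifting back 15:
  U -> F
  T -> E
  L -> W
Step 5: 'UTL' decrypts to 'FEW'.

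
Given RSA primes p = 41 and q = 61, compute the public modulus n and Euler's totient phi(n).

Step 1: n = p * q = 41 * 61 = 2501.
Step 2: phi(n) = (p-1)(q-1) = 40 * 60 = 2400.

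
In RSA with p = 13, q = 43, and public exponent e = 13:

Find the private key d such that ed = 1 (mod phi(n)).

Step 1: n = 13 * 43 = 559.
Step 2: phi(n) = 12 * 42 = 504.
Step 3: Find d such that 13 * d = 1 (mod 504).
Step 4: d = 13^(-1) mod 504 = 349.
Verification: 13 * 349 = 4537 = 9 * 504 + 1.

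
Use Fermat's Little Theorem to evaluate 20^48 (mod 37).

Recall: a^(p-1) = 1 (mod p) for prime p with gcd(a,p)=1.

Step 1: Since 37 is prime, by Fermat's Little Theorem: 20^36 = 1 (mod 37).
Step 2: Reduce exponent: 48 mod 36 = 12.
Step 3: So 20^48 = 20^12 (mod 37).
Step 4: 20^12 mod 37 = 26.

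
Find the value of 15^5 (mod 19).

Step 1: Compute 15^5 mod 19 step by step, reducing modulo 19 at each step.
  15^1 mod 19 = 15
  15^2 mod 19 = (15 * 15) mod 19 = 16
  15^3 mod 19 = (16 * 15) mod 19 = 12
  15^4 mod 19 = (12 * 15) mod 19 = 9
  15^5 mod 19 = (9 * 15) mod 19 = 2
Step 2: Result = 2.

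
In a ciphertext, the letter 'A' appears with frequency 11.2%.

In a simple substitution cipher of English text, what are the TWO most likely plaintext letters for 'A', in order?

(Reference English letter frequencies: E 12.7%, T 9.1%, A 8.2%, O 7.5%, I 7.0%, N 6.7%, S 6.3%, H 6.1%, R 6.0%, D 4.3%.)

Step 1: Observed frequency of 'A' is 11.2%.
Step 2: Compute distances to each reference frequency and sort:
  E (12.7%): difference = 1.5% <-- BEST
  T (9.1%): difference = 2.1% <-- RUNNER-UP
  A (8.2%): difference = 3.0%
  O (7.5%): difference = 3.7%
  I (7.0%): difference = 4.2%
Step 3: Most likely is 'E' (12.7%, diff 1.5%); second most likely is 'T' (9.1%, diff 2.1%).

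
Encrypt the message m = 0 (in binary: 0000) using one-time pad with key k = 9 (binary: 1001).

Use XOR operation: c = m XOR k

Step 1: Write out the XOR operation bit by bit:
  Message: 0000
  Key:     1001
  XOR:     1001
Step 2: Convert to decimal: 1001 = 9.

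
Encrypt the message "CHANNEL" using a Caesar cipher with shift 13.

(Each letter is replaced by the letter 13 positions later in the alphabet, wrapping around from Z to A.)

Step 1: For each letter, shift forward by 13 positions (mod 26).
  C (position 2) -> position (2+13) mod 26 = 15 -> P
  H (position 7) -> position (7+13) mod 26 = 20 -> U
  A (position 0) -> position (0+13) mod 26 = 13 -> N
  N (position 13) -> position (13+13) mod 26 = 0 -> A
  N (position 13) -> position (13+13) mod 26 = 0 -> A
  E (position 4) -> position (4+13) mod 26 = 17 -> R
  L (position 11) -> position (11+13) mod 26 = 24 -> Y
Result: PUNAARY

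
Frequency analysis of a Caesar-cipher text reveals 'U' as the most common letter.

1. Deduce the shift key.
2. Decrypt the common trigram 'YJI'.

Step 1: In English, 'E' is the most frequent letter (12.7%).
Step 2: The most frequent ciphertext letter is 'U' (position 20).
Step 3: Shift = (20 - 4) mod 26 = 16.
Step 4: Decrypt 'YJI' by shifting back 16:
  Y -> I
  J -> T
  I -> S
Step 5: 'YJI' decrypts to 'ITS'.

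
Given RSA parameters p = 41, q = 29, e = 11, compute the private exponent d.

Step 1: n = 41 * 29 = 1189.
Step 2: phi(n) = 40 * 28 = 1120.
Step 3: Find d such that 11 * d = 1 (mod 1120).
Step 4: d = 11^(-1) mod 1120 = 611.
Verification: 11 * 611 = 6721 = 6 * 1120 + 1.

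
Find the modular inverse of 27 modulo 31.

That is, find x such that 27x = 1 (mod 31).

Step 1: We need x such that 27 * x = 1 (mod 31).
Step 2: Using the extended Euclidean algorithm or trial:
  27 * 23 = 621 = 20 * 31 + 1.
Step 3: Since 621 mod 31 = 1, the inverse is x = 23.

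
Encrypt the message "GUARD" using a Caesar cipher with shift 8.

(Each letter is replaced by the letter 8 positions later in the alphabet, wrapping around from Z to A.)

Step 1: For each letter, shift forward by 8 positions (mod 26).
  G (position 6) -> position (6+8) mod 26 = 14 -> O
  U (position 20) -> position (20+8) mod 26 = 2 -> C
  A (position 0) -> position (0+8) mod 26 = 8 -> I
  R (position 17) -> position (17+8) mod 26 = 25 -> Z
  D (position 3) -> position (3+8) mod 26 = 11 -> L
Result: OCIZL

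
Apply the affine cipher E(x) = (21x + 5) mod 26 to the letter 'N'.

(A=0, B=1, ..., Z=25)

Step 1: Convert 'N' to number: x = 13.
Step 2: E(13) = (21 * 13 + 5) mod 26 = 278 mod 26 = 18.
Step 3: Convert 18 back to letter: S.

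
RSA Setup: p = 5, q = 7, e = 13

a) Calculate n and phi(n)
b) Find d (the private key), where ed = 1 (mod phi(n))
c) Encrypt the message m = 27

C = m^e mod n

Step 1: n = 5 * 7 = 35.
Step 2: phi(n) = (5-1)(7-1) = 4 * 6 = 24.
Step 3: Find d = 13^(-1) mod 24 = 13.
  Verify: 13 * 13 = 169 = 1 (mod 24).
Step 4: C = 27^13 mod 35 = 27.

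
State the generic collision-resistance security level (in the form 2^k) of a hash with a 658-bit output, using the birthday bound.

Step 1: The birthday paradox gives collision probability ~50% after sqrt(2^n) = 2^(n/2) hashes.
Step 2: For 658-bit output: 2^(658/2) = 2^329.
Step 3: Approximately 2^329 hash computations needed.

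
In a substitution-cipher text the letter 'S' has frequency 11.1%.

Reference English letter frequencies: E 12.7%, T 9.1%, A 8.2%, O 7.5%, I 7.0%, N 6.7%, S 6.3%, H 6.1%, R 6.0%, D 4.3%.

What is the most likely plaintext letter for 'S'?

Step 1: The observed frequency is 11.1%.
Step 2: Compare with English frequencies:
  E: 12.7% (difference: 1.6%) <-- closest
  T: 9.1% (difference: 2.0%)
  A: 8.2% (difference: 2.9%)
  O: 7.5% (difference: 3.6%)
  I: 7.0% (difference: 4.1%)
  N: 6.7% (difference: 4.4%)
  S: 6.3% (difference: 4.8%)
  H: 6.1% (difference: 5.0%)
  R: 6.0% (difference: 5.1%)
  D: 4.3% (difference: 6.8%)
Step 3: 'S' most likely represents 'E' (frequency 12.7%).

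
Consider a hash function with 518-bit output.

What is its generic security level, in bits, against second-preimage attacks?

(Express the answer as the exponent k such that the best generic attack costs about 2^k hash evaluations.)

Step 1: The hash has a 518-bit output.
Step 2: Second-preimage resistance means: given a specific input x, it should be infeasible to find a different y with h(y) = h(x).
With a 518-bit output, a generic search for a second preimage costs about 2^518 evaluations (each trial matches the fixed target with probability 2^-518).
Step 3: Security level = 518 bits.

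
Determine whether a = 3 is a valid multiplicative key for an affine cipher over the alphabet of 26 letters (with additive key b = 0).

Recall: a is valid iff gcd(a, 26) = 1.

Step 1: Compute gcd(3, 26).
Step 2: gcd(3, 26) = 1.
Since gcd = 1, 3 is coprime with 26, so it is a valid key.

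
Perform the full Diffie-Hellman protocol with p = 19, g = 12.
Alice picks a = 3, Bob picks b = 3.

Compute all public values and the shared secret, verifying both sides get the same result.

Step 1: A = g^a mod p = 12^3 mod 19 = 18.
Step 2: B = g^b mod p = 12^3 mod 19 = 18.
Step 3: Alice computes s = B^a mod p = 18^3 mod 19 = 18.
Step 4: Bob computes s = A^b mod p = 18^3 mod 19 = 18.
Both sides agree: shared secret = 18.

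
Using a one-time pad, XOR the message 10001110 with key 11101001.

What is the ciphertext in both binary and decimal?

Step 1: Write out the XOR operation bit by bit:
  Message: 10001110
  Key:     11101001
  XOR:     01100111
Step 2: Convert to decimal: 01100111 = 103.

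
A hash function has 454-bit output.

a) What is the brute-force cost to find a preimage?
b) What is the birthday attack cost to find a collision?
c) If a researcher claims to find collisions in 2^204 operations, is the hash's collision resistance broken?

Step 1: Preimage resistance requires brute-force of 2^454 operations.
Step 2: Collision resistance (birthday bound) = 2^(454/2) = 2^227.
Step 3: The claimed attack costs 2^204 operations.
Step 4: Since 2^204 < 2^227, the claimed attack beats the generic birthday bound, so collision resistance is broken.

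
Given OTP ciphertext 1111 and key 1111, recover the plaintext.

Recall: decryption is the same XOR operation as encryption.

Step 1: XOR ciphertext with key:
  Ciphertext: 1111
  Key:        1111
  XOR:        0000
Step 2: Plaintext = 0000 = 0 in decimal.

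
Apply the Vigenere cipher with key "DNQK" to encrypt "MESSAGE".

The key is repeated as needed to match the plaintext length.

Step 1: Repeat key to match plaintext length:
  Plaintext: MESSAGE
  Key:       DNQKDNQ
Step 2: Encrypt each letter:
  M(12) + D(3) = (12+3) mod 26 = 15 = P
  E(4) + N(13) = (4+13) mod 26 = 17 = R
  S(18) + Q(16) = (18+16) mod 26 = 8 = I
  S(18) + K(10) = (18+10) mod 26 = 2 = C
  A(0) + D(3) = (0+3) mod 26 = 3 = D
  G(6) + N(13) = (6+13) mod 26 = 19 = T
  E(4) + Q(16) = (4+16) mod 26 = 20 = U
Ciphertext: PRICDTU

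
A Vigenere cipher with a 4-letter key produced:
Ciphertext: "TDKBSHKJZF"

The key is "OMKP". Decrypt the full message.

Step 1: Key 'OMKP' has length 4. Extended key: OMKPOMKPOM
Step 2: Decrypt each position:
  T(19) - O(14) = 5 = F
  D(3) - M(12) = 17 = R
  K(10) - K(10) = 0 = A
  B(1) - P(15) = 12 = M
  S(18) - O(14) = 4 = E
  H(7) - M(12) = 21 = V
  K(10) - K(10) = 0 = A
  J(9) - P(15) = 20 = U
  Z(25) - O(14) = 11 = L
  F(5) - M(12) = 19 = T
Plaintext: FRAMEVAULT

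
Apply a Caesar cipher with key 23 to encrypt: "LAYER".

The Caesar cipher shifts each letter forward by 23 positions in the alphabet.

Step 1: For each letter, shift forward by 23 positions (mod 26).
  L (position 11) -> position (11+23) mod 26 = 8 -> I
  A (position 0) -> position (0+23) mod 26 = 23 -> X
  Y (position 24) -> position (24+23) mod 26 = 21 -> V
  E (position 4) -> position (4+23) mod 26 = 1 -> B
  R (position 17) -> position (17+23) mod 26 = 14 -> O
Result: IXVBO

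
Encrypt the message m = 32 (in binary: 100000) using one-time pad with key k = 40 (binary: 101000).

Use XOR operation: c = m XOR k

Step 1: Write out the XOR operation bit by bit:
  Message: 100000
  Key:     101000
  XOR:     001000
Step 2: Convert to decimal: 001000 = 8.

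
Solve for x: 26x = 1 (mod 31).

Step 1: We need x such that 26 * x = 1 (mod 31).
Step 2: Using the extended Euclidean algorithm or trial:
  26 * 6 = 156 = 5 * 31 + 1.
Step 3: Since 156 mod 31 = 1, the inverse is x = 6.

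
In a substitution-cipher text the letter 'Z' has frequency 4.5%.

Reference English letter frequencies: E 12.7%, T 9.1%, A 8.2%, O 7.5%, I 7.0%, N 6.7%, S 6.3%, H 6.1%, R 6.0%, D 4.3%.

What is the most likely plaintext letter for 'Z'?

Step 1: The observed frequency is 4.5%.
Step 2: Compare with English frequencies:
  E: 12.7% (difference: 8.2%)
  T: 9.1% (difference: 4.6%)
  A: 8.2% (difference: 3.7%)
  O: 7.5% (difference: 3.0%)
  I: 7.0% (difference: 2.5%)
  N: 6.7% (difference: 2.2%)
  S: 6.3% (difference: 1.8%)
  H: 6.1% (difference: 1.6%)
  R: 6.0% (difference: 1.5%)
  D: 4.3% (difference: 0.2%) <-- closest
Step 3: 'Z' most likely represents 'D' (frequency 4.3%).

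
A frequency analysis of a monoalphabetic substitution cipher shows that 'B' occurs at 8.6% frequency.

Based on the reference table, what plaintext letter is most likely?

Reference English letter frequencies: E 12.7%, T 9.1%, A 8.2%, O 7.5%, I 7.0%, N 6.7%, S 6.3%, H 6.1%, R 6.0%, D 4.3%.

Step 1: The observed frequency is 8.6%.
Step 2: Compare with English frequencies:
  E: 12.7% (difference: 4.1%)
  T: 9.1% (difference: 0.5%)
  A: 8.2% (difference: 0.4%) <-- closest
  O: 7.5% (difference: 1.1%)
  I: 7.0% (difference: 1.6%)
  N: 6.7% (difference: 1.9%)
  S: 6.3% (difference: 2.3%)
  H: 6.1% (difference: 2.5%)
  R: 6.0% (difference: 2.6%)
  D: 4.3% (difference: 4.3%)
Step 3: 'B' most likely represents 'A' (frequency 8.2%).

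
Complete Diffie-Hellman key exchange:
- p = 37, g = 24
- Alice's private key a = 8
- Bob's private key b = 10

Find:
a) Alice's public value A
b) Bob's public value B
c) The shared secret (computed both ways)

Step 1: A = g^a mod p = 24^8 mod 37 = 9.
Step 2: B = g^b mod p = 24^10 mod 37 = 4.
Step 3: Alice computes s = B^a mod p = 4^8 mod 37 = 9.
Step 4: Bob computes s = A^b mod p = 9^10 mod 37 = 9.
Both sides agree: shared secret = 9.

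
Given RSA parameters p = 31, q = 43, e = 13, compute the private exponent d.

Step 1: n = 31 * 43 = 1333.
Step 2: phi(n) = 30 * 42 = 1260.
Step 3: Find d such that 13 * d = 1 (mod 1260).
Step 4: d = 13^(-1) mod 1260 = 97.
Verification: 13 * 97 = 1261 = 1 * 1260 + 1.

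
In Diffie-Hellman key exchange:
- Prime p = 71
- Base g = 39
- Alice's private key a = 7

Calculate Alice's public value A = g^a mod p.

Step 1: A = g^a mod p = 39^7 mod 71.
  39^1 mod 71 = 39
  39^2 mod 71 = (39 * 39) mod 71 = 30
  39^3 mod 71 = (30 * 39) mod 71 = 34
  39^4 mod 71 = (34 * 39) mod 71 = 48
  39^5 mod 71 = (48 * 39) mod 71 = 26
  39^6 mod 71 = (26 * 39) mod 71 = 20
  39^7 mod 71 = (20 * 39) mod 71 = 70
Result: A = 70.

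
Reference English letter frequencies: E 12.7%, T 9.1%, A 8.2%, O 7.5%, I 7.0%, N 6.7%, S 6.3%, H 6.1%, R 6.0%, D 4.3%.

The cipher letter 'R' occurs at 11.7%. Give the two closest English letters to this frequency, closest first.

Step 1: Observed frequency of 'R' is 11.7%.
Step 2: Compute distances to each reference frequency and sort:
  E (12.7%): difference = 1.0% <-- BEST
  T (9.1%): difference = 2.6% <-- RUNNER-UP
  A (8.2%): difference = 3.5%
  O (7.5%): difference = 4.2%
  I (7.0%): difference = 4.7%
Step 3: Most likely is 'E' (12.7%, diff 1.0%); second most likely is 'T' (9.1%, diff 2.6%).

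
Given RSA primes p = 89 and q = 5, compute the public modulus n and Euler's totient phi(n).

Step 1: n = p * q = 89 * 5 = 445.
Step 2: phi(n) = (p-1)(q-1) = 88 * 4 = 352.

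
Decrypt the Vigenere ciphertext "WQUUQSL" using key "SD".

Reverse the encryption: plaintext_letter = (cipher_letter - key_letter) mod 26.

Step 1: Extend key: SDSDSDS
Step 2: Decrypt each letter (c - k) mod 26:
  W(22) - S(18) = (22-18) mod 26 = 4 = E
  Q(16) - D(3) = (16-3) mod 26 = 13 = N
  U(20) - S(18) = (20-18) mod 26 = 2 = C
  U(20) - D(3) = (20-3) mod 26 = 17 = R
  Q(16) - S(18) = (16-18) mod 26 = 24 = Y
  S(18) - D(3) = (18-3) mod 26 = 15 = P
  L(11) - S(18) = (11-18) mod 26 = 19 = T
Plaintext: ENCRYPT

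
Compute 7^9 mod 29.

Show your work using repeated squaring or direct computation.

Step 1: Compute 7^9 mod 29 step by step, reducing modulo 29 at each step.
  7^1 mod 29 = 7
  7^2 mod 29 = (7 * 7) mod 29 = 20
  7^3 mod 29 = (20 * 7) mod 29 = 24
  7^4 mod 29 = (24 * 7) mod 29 = 23
  7^5 mod 29 = (23 * 7) mod 29 = 16
  7^6 mod 29 = (16 * 7) mod 29 = 25
  7^7 mod 29 = (25 * 7) mod 29 = 1
  7^8 mod 29 = (1 * 7) mod 29 = 7
  7^9 mod 29 = (7 * 7) mod 29 = 20
Step 2: Result = 20.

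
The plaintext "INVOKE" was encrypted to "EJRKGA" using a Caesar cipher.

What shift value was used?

Step 1: Compare first letters: I (position 8) -> E (position 4).
Step 2: Shift = (4 - 8) mod 26 = 22.
The shift value is 22.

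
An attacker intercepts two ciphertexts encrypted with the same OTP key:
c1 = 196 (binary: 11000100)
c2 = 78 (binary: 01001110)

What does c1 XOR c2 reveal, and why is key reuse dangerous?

Step 1: c1 XOR c2 = (m1 XOR k) XOR (m2 XOR k).
Step 2: By XOR associativity/commutativity: = m1 XOR m2 XOR k XOR k = m1 XOR m2.
Step 3: 11000100 XOR 01001110 = 10001010 = 138.
Step 4: The key cancels out! An attacker learns m1 XOR m2 = 138, revealing the relationship between plaintexts.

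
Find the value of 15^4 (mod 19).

Step 1: Compute 15^4 mod 19 step by step, reducing modulo 19 at each step.
  15^1 mod 19 = 15
  15^2 mod 19 = (15 * 15) mod 19 = 16
  15^3 mod 19 = (16 * 15) mod 19 = 12
  15^4 mod 19 = (12 * 15) mod 19 = 9
Step 2: Result = 9.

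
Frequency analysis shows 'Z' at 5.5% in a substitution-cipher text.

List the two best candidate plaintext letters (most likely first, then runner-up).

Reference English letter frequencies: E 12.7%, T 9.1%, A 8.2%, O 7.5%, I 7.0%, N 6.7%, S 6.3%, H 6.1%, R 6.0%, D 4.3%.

Step 1: Observed frequency of 'Z' is 5.5%.
Step 2: Compute distances to each reference frequency and sort:
  R (6.0%): difference = 0.5% <-- BEST
  H (6.1%): difference = 0.6% <-- RUNNER-UP
  S (6.3%): difference = 0.8%
  N (6.7%): difference = 1.2%
  D (4.3%): difference = 1.2%
Step 3: Most likely is 'R' (6.0%, diff 0.5%); second most likely is 'H' (6.1%, diff 0.6%).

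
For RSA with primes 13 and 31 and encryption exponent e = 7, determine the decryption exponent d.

Step 1: n = 13 * 31 = 403.
Step 2: phi(n) = 12 * 30 = 360.
Step 3: Find d such that 7 * d = 1 (mod 360).
Step 4: d = 7^(-1) mod 360 = 103.
Verification: 7 * 103 = 721 = 2 * 360 + 1.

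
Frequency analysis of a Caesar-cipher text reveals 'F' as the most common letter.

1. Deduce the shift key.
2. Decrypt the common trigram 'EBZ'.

Step 1: In English, 'E' is the most frequent letter (12.7%).
Step 2: The most frequent ciphertext letter is 'F' (position 5).
Step 3: Shift = (5 - 4) mod 26 = 1.
Step 4: Decrypt 'EBZ' by shifting back 1:
  E -> D
  B -> A
  Z -> Y
Step 5: 'EBZ' decrypts to 'DAY'.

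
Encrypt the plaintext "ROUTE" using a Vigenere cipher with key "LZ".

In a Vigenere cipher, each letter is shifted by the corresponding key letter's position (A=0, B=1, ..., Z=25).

Step 1: Repeat key to match plaintext length:
  Plaintext: ROUTE
  Key:       LZLZL
Step 2: Encrypt each letter:
  R(17) + L(11) = (17+11) mod 26 = 2 = C
  O(14) + Z(25) = (14+25) mod 26 = 13 = N
  U(20) + L(11) = (20+11) mod 26 = 5 = F
  T(19) + Z(25) = (19+25) mod 26 = 18 = S
  E(4) + L(11) = (4+11) mod 26 = 15 = P
Ciphertext: CNFSP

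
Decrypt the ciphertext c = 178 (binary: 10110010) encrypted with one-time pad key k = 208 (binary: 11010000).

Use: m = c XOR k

Step 1: XOR ciphertext with key:
  Ciphertext: 10110010
  Key:        11010000
  XOR:        01100010
Step 2: Plaintext = 01100010 = 98 in decimal.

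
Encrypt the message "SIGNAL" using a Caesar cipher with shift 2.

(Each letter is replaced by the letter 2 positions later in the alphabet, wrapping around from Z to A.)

Step 1: For each letter, shift forward by 2 positions (mod 26).
  S (position 18) -> position (18+2) mod 26 = 20 -> U
  I (position 8) -> position (8+2) mod 26 = 10 -> K
  G (position 6) -> position (6+2) mod 26 = 8 -> I
  N (position 13) -> position (13+2) mod 26 = 15 -> P
  A (position 0) -> position (0+2) mod 26 = 2 -> C
  L (position 11) -> position (11+2) mod 26 = 13 -> N
Result: UKIPCN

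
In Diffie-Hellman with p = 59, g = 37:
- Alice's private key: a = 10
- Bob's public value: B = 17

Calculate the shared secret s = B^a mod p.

Step 1: s = B^a mod p = 17^10 mod 59.
  17^1 mod 59 = 17
  17^2 mod 59 = (17 * 17) mod 59 = 53
  17^3 mod 59 = (53 * 17) mod 59 = 16
  17^4 mod 59 = (16 * 17) mod 59 = 36
  17^5 mod 59 = (36 * 17) mod 59 = 22
  17^6 mod 59 = (22 * 17) mod 59 = 20
  17^7 mod 59 = (20 * 17) mod 59 = 45
  17^8 mod 59 = (45 * 17) mod 59 = 57
  17^9 mod 59 = (57 * 17) mod 59 = 25
  17^10 mod 59 = (25 * 17) mod 59 = 12
Result: shared secret = 12.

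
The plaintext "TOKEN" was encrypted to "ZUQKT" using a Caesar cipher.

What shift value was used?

Step 1: Compare first letters: T (position 19) -> Z (position 25).
Step 2: Shift = (25 - 19) mod 26 = 6.
The shift value is 6.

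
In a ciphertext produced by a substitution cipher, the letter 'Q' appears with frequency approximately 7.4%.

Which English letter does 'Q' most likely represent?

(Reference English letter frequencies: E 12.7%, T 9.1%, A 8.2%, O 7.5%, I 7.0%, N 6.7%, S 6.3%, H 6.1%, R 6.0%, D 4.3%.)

Step 1: The observed frequency is 7.4%.
Step 2: Compare with English frequencies:
  E: 12.7% (difference: 5.3%)
  T: 9.1% (difference: 1.7%)
  A: 8.2% (difference: 0.8%)
  O: 7.5% (difference: 0.1%) <-- closest
  I: 7.0% (difference: 0.4%)
  N: 6.7% (difference: 0.7%)
  S: 6.3% (difference: 1.1%)
  H: 6.1% (difference: 1.3%)
  R: 6.0% (difference: 1.4%)
  D: 4.3% (difference: 3.1%)
Step 3: 'Q' most likely represents 'O' (frequency 7.5%).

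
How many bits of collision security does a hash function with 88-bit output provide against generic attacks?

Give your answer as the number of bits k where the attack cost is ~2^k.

Step 1: The hash has a 88-bit output.
Step 2: Collision resistance means it should be infeasible to find any x != y with h(x) = h(y).
By the birthday bound, a generic collision search succeeds after about sqrt(2^88) = 2^(88/2) = 2^44 evaluations.
Step 3: Security level = 44 bits.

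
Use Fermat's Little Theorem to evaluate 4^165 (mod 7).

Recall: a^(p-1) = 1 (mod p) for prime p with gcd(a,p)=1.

Step 1: Since 7 is prime, by Fermat's Little Theorem: 4^6 = 1 (mod 7).
Step 2: Reduce exponent: 165 mod 6 = 3.
Step 3: So 4^165 = 4^3 (mod 7).
Step 4: 4^3 mod 7 = 1.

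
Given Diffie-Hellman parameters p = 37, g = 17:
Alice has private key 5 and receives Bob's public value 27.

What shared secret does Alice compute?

Step 1: s = B^a mod p = 27^5 mod 37.
  27^1 mod 37 = 27
  27^2 mod 37 = (27 * 27) mod 37 = 26
  27^3 mod 37 = (26 * 27) mod 37 = 36
  27^4 mod 37 = (36 * 27) mod 37 = 10
  27^5 mod 37 = (10 * 27) mod 37 = 11
Result: shared secret = 11.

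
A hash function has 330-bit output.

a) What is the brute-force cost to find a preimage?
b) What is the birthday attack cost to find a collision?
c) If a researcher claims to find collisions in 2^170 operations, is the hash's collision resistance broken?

Step 1: Preimage resistance requires brute-force of 2^330 operations.
Step 2: Collision resistance (birthday bound) = 2^(330/2) = 2^165.
Step 3: The claimed attack costs 2^170 operations.
Step 4: Since 2^170 >= 2^165, the claimed attack is no faster than the generic birthday attack, so this does not break collision resistance.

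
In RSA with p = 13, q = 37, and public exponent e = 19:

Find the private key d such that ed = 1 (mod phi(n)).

Step 1: n = 13 * 37 = 481.
Step 2: phi(n) = 12 * 36 = 432.
Step 3: Find d such that 19 * d = 1 (mod 432).
Step 4: d = 19^(-1) mod 432 = 91.
Verification: 19 * 91 = 1729 = 4 * 432 + 1.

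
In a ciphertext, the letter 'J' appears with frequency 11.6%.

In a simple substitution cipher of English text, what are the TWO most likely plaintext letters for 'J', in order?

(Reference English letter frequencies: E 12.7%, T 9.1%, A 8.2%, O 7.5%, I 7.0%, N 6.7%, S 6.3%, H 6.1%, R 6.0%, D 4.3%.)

Step 1: Observed frequency of 'J' is 11.6%.
Step 2: Compute distances to each reference frequency and sort:
  E (12.7%): difference = 1.1% <-- BEST
  T (9.1%): difference = 2.5% <-- RUNNER-UP
  A (8.2%): difference = 3.4%
  O (7.5%): difference = 4.1%
  I (7.0%): difference = 4.6%
Step 3: Most likely is 'E' (12.7%, diff 1.1%); second most likely is 'T' (9.1%, diff 2.5%).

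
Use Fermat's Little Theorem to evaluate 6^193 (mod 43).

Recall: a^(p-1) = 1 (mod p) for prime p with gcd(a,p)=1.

Step 1: Since 43 is prime, by Fermat's Little Theorem: 6^42 = 1 (mod 43).
Step 2: Reduce exponent: 193 mod 42 = 25.
Step 3: So 6^193 = 6^25 (mod 43).
Step 4: 6^25 mod 43 = 6.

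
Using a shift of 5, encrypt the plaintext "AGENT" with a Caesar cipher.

Step 1: For each letter, shift forward by 5 positions (mod 26).
  A (position 0) -> position (0+5) mod 26 = 5 -> F
  G (position 6) -> position (6+5) mod 26 = 11 -> L
  E (position 4) -> position (4+5) mod 26 = 9 -> J
  N (position 13) -> position (13+5) mod 26 = 18 -> S
  T (position 19) -> position (19+5) mod 26 = 24 -> Y
Result: FLJSY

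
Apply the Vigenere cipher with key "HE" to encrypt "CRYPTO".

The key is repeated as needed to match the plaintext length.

Step 1: Repeat key to match plaintext length:
  Plaintext: CRYPTO
  Key:       HEHEHE
Step 2: Encrypt each letter:
  C(2) + H(7) = (2+7) mod 26 = 9 = J
  R(17) + E(4) = (17+4) mod 26 = 21 = V
  Y(24) + H(7) = (24+7) mod 26 = 5 = F
  P(15) + E(4) = (15+4) mod 26 = 19 = T
  T(19) + H(7) = (19+7) mod 26 = 0 = A
  O(14) + E(4) = (14+4) mod 26 = 18 = S
Ciphertext: JVFTAS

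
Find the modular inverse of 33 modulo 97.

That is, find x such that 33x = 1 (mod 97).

Step 1: We need x such that 33 * x = 1 (mod 97).
Step 2: Using the extended Euclidean algorithm or trial:
  33 * 50 = 1650 = 17 * 97 + 1.
Step 3: Since 1650 mod 97 = 1, the inverse is x = 50.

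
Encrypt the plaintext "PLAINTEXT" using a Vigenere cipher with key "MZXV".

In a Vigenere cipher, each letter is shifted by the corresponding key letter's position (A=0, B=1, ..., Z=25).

Step 1: Repeat key to match plaintext length:
  Plaintext: PLAINTEXT
  Key:       MZXVMZXVM
Step 2: Encrypt each letter:
  P(15) + M(12) = (15+12) mod 26 = 1 = B
  L(11) + Z(25) = (11+25) mod 26 = 10 = K
  A(0) + X(23) = (0+23) mod 26 = 23 = X
  I(8) + V(21) = (8+21) mod 26 = 3 = D
  N(13) + M(12) = (13+12) mod 26 = 25 = Z
  T(19) + Z(25) = (19+25) mod 26 = 18 = S
  E(4) + X(23) = (4+23) mod 26 = 1 = B
  X(23) + V(21) = (23+21) mod 26 = 18 = S
  T(19) + M(12) = (19+12) mod 26 = 5 = F
Ciphertext: BKXDZSBSF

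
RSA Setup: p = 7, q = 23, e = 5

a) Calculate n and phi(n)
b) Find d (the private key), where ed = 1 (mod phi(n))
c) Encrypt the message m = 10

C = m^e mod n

Step 1: n = 7 * 23 = 161.
Step 2: phi(n) = (7-1)(23-1) = 6 * 22 = 132.
Step 3: Find d = 5^(-1) mod 132 = 53.
  Verify: 5 * 53 = 265 = 1 (mod 132).
Step 4: C = 10^5 mod 161 = 19.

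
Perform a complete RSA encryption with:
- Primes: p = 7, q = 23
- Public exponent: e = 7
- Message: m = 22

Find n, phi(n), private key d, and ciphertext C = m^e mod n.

Step 1: n = 7 * 23 = 161.
Step 2: phi(n) = (7-1)(23-1) = 6 * 22 = 132.
Step 3: Find d = 7^(-1) mod 132 = 19.
  Verify: 7 * 19 = 133 = 1 (mod 132).
Step 4: C = 22^7 mod 161 = 22.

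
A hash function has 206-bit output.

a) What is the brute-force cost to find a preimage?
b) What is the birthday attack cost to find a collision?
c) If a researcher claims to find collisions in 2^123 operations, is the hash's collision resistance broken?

Step 1: Preimage resistance requires brute-force of 2^206 operations.
Step 2: Collision resistance (birthday bound) = 2^(206/2) = 2^103.
Step 3: The claimed attack costs 2^123 operations.
Step 4: Since 2^123 >= 2^103, the claimed attack is no faster than the generic birthday attack, so this does not break collision resistance.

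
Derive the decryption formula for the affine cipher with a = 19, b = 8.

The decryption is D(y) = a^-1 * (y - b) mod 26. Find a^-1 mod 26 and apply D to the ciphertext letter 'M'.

Step 1: Find a^-1, the modular inverse of 19 mod 26.
Step 2: We need 19 * a^-1 = 1 (mod 26).
Step 3: 19 * 11 = 209 = 8 * 26 + 1, so a^-1 = 11.
Step 4: D(y) = 11(y - 8) mod 26.
Step 5: Apply to 'M' (y = 12): D(12) = 11 * (12 - 8) mod 26 = 11 * 4 mod 26 = 18 -> 'S'.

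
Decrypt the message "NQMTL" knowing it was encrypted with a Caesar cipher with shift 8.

Step 1: Reverse the shift by subtracting 8 from each letter position.
  N (position 13) -> position (13-8) mod 26 = 5 -> F
  Q (position 16) -> position (16-8) mod 26 = 8 -> I
  M (position 12) -> position (12-8) mod 26 = 4 -> E
  T (position 19) -> position (19-8) mod 26 = 11 -> L
  L (position 11) -> position (11-8) mod 26 = 3 -> D
Decrypted message: FIELD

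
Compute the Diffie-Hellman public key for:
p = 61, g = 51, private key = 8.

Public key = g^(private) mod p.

Step 1: A = g^a mod p = 51^8 mod 61.
  51^1 mod 61 = 51
  51^2 mod 61 = (51 * 51) mod 61 = 39
  51^3 mod 61 = (39 * 51) mod 61 = 37
  51^4 mod 61 = (37 * 51) mod 61 = 57
  51^5 mod 61 = (57 * 51) mod 61 = 40
  51^6 mod 61 = (40 * 51) mod 61 = 27
  51^7 mod 61 = (27 * 51) mod 61 = 35
  51^8 mod 61 = (35 * 51) mod 61 = 16
Result: A = 16.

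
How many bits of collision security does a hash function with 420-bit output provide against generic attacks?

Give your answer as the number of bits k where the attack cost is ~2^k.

Step 1: The hash has a 420-bit output.
Step 2: Collision resistance means it should be infeasible to find any x != y with h(x) = h(y).
By the birthday bound, a generic collision search succeeds after about sqrt(2^420) = 2^(420/2) = 2^210 evaluations.
Step 3: Security level = 210 bits.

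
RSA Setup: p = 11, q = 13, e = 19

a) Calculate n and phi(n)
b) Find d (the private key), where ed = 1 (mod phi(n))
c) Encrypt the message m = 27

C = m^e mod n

Step 1: n = 11 * 13 = 143.
Step 2: phi(n) = (11-1)(13-1) = 10 * 12 = 120.
Step 3: Find d = 19^(-1) mod 120 = 19.
  Verify: 19 * 19 = 361 = 1 (mod 120).
Step 4: C = 27^19 mod 143 = 53.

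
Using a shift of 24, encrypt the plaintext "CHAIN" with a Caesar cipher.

Step 1: For each letter, shift forward by 24 positions (mod 26).
  C (position 2) -> position (2+24) mod 26 = 0 -> A
  H (position 7) -> position (7+24) mod 26 = 5 -> F
  A (position 0) -> position (0+24) mod 26 = 24 -> Y
  I (position 8) -> position (8+24) mod 26 = 6 -> G
  N (position 13) -> position (13+24) mod 26 = 11 -> L
Result: AFYGL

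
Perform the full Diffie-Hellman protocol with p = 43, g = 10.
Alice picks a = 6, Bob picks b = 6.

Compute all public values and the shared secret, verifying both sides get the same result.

Step 1: A = g^a mod p = 10^6 mod 43 = 35.
Step 2: B = g^b mod p = 10^6 mod 43 = 35.
Step 3: Alice computes s = B^a mod p = 35^6 mod 43 = 16.
Step 4: Bob computes s = A^b mod p = 35^6 mod 43 = 16.
Both sides agree: shared secret = 16.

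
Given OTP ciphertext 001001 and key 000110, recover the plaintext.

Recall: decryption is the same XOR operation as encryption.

Step 1: XOR ciphertext with key:
  Ciphertext: 001001
  Key:        000110
  XOR:        001111
Step 2: Plaintext = 001111 = 15 in decimal.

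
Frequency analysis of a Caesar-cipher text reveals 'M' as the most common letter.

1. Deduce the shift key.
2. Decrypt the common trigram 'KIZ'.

Step 1: In English, 'E' is the most frequent letter (12.7%).
Step 2: The most frequent ciphertext letter is 'M' (position 12).
Step 3: Shift = (12 - 4) mod 26 = 8.
Step 4: Decrypt 'KIZ' by shifting back 8:
  K -> C
  I -> A
  Z -> R
Step 5: 'KIZ' decrypts to 'CAR'.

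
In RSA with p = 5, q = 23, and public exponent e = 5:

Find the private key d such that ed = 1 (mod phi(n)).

Step 1: n = 5 * 23 = 115.
Step 2: phi(n) = 4 * 22 = 88.
Step 3: Find d such that 5 * d = 1 (mod 88).
Step 4: d = 5^(-1) mod 88 = 53.
Verification: 5 * 53 = 265 = 3 * 88 + 1.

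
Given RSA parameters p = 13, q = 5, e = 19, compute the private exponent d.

Step 1: n = 13 * 5 = 65.
Step 2: phi(n) = 12 * 4 = 48.
Step 3: Find d such that 19 * d = 1 (mod 48).
Step 4: d = 19^(-1) mod 48 = 43.
Verification: 19 * 43 = 817 = 17 * 48 + 1.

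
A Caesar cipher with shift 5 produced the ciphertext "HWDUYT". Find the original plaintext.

Step 1: Reverse the shift by subtracting 5 from each letter position.
  H (position 7) -> position (7-5) mod 26 = 2 -> C
  W (position 22) -> position (22-5) mod 26 = 17 -> R
  D (position 3) -> position (3-5) mod 26 = 24 -> Y
  U (position 20) -> position (20-5) mod 26 = 15 -> P
  Y (position 24) -> position (24-5) mod 26 = 19 -> T
  T (position 19) -> position (19-5) mod 26 = 14 -> O
Decrypted message: CRYPTO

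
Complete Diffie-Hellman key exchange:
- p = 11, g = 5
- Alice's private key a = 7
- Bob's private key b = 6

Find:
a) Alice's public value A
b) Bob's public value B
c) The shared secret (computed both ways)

Step 1: A = g^a mod p = 5^7 mod 11 = 3.
Step 2: B = g^b mod p = 5^6 mod 11 = 5.
Step 3: Alice computes s = B^a mod p = 5^7 mod 11 = 3.
Step 4: Bob computes s = A^b mod p = 3^6 mod 11 = 3.
Both sides agree: shared secret = 3.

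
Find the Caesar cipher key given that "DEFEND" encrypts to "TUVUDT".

Step 1: Compare first letters: D (position 3) -> T (position 19).
Step 2: Shift = (19 - 3) mod 26 = 16.
The shift value is 16.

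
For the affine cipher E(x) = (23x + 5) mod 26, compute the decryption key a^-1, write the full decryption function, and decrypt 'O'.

Step 1: Find a^-1, the modular inverse of 23 mod 26.
Step 2: We need 23 * a^-1 = 1 (mod 26).
Step 3: 23 * 17 = 391 = 15 * 26 + 1, so a^-1 = 17.
Step 4: D(y) = 17(y - 5) mod 26.
Step 5: Apply to 'O' (y = 14): D(14) = 17 * (14 - 5) mod 26 = 17 * 9 mod 26 = 23 -> 'X'.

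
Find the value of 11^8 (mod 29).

Step 1: Compute 11^8 mod 29 step by step, reducing modulo 29 at each step.
  11^1 mod 29 = 11
  11^2 mod 29 = (11 * 11) mod 29 = 5
  11^3 mod 29 = (5 * 11) mod 29 = 26
  11^4 mod 29 = (26 * 11) mod 29 = 25
  11^5 mod 29 = (25 * 11) mod 29 = 14
  11^6 mod 29 = (14 * 11) mod 29 = 9
  11^7 mod 29 = (9 * 11) mod 29 = 12
  11^8 mod 29 = (12 * 11) mod 29 = 16
Step 2: Result = 16.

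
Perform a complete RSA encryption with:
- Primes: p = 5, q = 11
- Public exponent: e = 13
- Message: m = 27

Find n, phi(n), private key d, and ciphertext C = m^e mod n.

Step 1: n = 5 * 11 = 55.
Step 2: phi(n) = (5-1)(11-1) = 4 * 10 = 40.
Step 3: Find d = 13^(-1) mod 40 = 37.
  Verify: 13 * 37 = 481 = 1 (mod 40).
Step 4: C = 27^13 mod 55 = 37.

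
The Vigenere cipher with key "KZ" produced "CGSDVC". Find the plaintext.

Step 1: Extend key: KZKZKZ
Step 2: Decrypt each letter (c - k) mod 26:
  C(2) - K(10) = (2-10) mod 26 = 18 = S
  G(6) - Z(25) = (6-25) mod 26 = 7 = H
  S(18) - K(10) = (18-10) mod 26 = 8 = I
  D(3) - Z(25) = (3-25) mod 26 = 4 = E
  V(21) - K(10) = (21-10) mod 26 = 11 = L
  C(2) - Z(25) = (2-25) mod 26 = 3 = D
Plaintext: SHIELD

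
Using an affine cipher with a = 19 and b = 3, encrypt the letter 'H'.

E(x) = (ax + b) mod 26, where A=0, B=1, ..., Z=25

Step 1: Convert 'H' to number: x = 7.
Step 2: E(7) = (19 * 7 + 3) mod 26 = 136 mod 26 = 6.
Step 3: Convert 6 back to letter: G.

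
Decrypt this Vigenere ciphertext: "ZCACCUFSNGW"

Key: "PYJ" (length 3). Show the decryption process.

Step 1: Key 'PYJ' has length 3. Extended key: PYJPYJPYJPY
Step 2: Decrypt each position:
  Z(25) - P(15) = 10 = K
  C(2) - Y(24) = 4 = E
  A(0) - J(9) = 17 = R
  C(2) - P(15) = 13 = N
  C(2) - Y(24) = 4 = E
  U(20) - J(9) = 11 = L
  F(5) - P(15) = 16 = Q
  S(18) - Y(24) = 20 = U
  N(13) - J(9) = 4 = E
  G(6) - P(15) = 17 = R
  W(22) - Y(24) = 24 = Y
Plaintext: KERNELQUERY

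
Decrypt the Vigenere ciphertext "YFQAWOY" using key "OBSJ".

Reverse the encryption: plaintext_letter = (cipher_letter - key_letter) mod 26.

Step 1: Extend key: OBSJOBS
Step 2: Decrypt each letter (c - k) mod 26:
  Y(24) - O(14) = (24-14) mod 26 = 10 = K
  F(5) - B(1) = (5-1) mod 26 = 4 = E
  Q(16) - S(18) = (16-18) mod 26 = 24 = Y
  A(0) - J(9) = (0-9) mod 26 = 17 = R
  W(22) - O(14) = (22-14) mod 26 = 8 = I
  O(14) - B(1) = (14-1) mod 26 = 13 = N
  Y(24) - S(18) = (24-18) mod 26 = 6 = G
Plaintext: KEYRING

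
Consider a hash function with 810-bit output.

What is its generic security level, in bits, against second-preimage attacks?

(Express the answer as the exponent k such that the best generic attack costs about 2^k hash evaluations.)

Step 1: The hash has a 810-bit output.
Step 2: Second-preimage resistance means: given a specific input x, it should be infeasible to find a different y with h(y) = h(x).
With a 810-bit output, a generic search for a second preimage costs about 2^810 evaluations (each trial matches the fixed target with probability 2^-810).
Step 3: Security level = 810 bits.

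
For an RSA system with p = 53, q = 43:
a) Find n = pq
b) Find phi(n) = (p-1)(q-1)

Step 1: n = p * q = 53 * 43 = 2279.
Step 2: phi(n) = (p-1)(q-1) = 52 * 42 = 2184.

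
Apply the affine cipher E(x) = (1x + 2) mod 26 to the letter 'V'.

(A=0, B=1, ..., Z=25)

Step 1: Convert 'V' to number: x = 21.
Step 2: E(21) = (1 * 21 + 2) mod 26 = 23 mod 26 = 23.
Step 3: Convert 23 back to letter: X.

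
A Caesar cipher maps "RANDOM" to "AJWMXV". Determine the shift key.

Step 1: Compare first letters: R (position 17) -> A (position 0).
Step 2: Shift = (0 - 17) mod 26 = 9.
The shift value is 9.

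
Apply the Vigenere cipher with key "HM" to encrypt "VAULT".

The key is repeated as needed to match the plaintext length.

Step 1: Repeat key to match plaintext length:
  Plaintext: VAULT
  Key:       HMHMH
Step 2: Encrypt each letter:
  V(21) + H(7) = (21+7) mod 26 = 2 = C
  A(0) + M(12) = (0+12) mod 26 = 12 = M
  U(20) + H(7) = (20+7) mod 26 = 1 = B
  L(11) + M(12) = (11+12) mod 26 = 23 = X
  T(19) + H(7) = (19+7) mod 26 = 0 = A
Ciphertext: CMBXA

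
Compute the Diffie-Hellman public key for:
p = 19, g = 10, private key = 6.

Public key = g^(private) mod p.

Step 1: A = g^a mod p = 10^6 mod 19.
  10^1 mod 19 = 10
  10^2 mod 19 = (10 * 10) mod 19 = 5
  10^3 mod 19 = (5 * 10) mod 19 = 12
  10^4 mod 19 = (12 * 10) mod 19 = 6
  10^5 mod 19 = (6 * 10) mod 19 = 3
  10^6 mod 19 = (3 * 10) mod 19 = 11
Result: A = 11.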